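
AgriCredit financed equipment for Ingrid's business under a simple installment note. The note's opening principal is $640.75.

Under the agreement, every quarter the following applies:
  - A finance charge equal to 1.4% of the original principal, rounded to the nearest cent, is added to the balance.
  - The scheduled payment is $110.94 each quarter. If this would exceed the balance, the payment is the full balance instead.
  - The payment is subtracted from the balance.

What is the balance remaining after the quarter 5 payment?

Quarter 1: opening $640.75; interest $8.97 → $649.72; payment $110.94; balance $538.78
Quarter 2: opening $538.78; interest $8.97 → $547.75; payment $110.94; balance $436.81
Quarter 3: opening $436.81; interest $8.97 → $445.78; payment $110.94; balance $334.84
Quarter 4: opening $334.84; interest $8.97 → $343.81; payment $110.94; balance $232.87
Quarter 5: opening $232.87; interest $8.97 → $241.84; payment $110.94; balance $130.90

$130.90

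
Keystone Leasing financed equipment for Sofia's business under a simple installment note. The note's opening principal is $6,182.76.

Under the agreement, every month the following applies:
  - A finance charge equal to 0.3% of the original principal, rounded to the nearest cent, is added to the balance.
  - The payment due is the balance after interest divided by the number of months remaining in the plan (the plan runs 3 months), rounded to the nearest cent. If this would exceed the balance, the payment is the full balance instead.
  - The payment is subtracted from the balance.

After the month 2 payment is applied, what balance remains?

Month 1: $6,182.76 +$18.55 interest = $6,201.31; pay $2,067.10 → $4,134.21
Month 2: $4,134.21 +$18.55 interest = $4,152.76; pay $2,076.38 → $2,076.38

$2,076.38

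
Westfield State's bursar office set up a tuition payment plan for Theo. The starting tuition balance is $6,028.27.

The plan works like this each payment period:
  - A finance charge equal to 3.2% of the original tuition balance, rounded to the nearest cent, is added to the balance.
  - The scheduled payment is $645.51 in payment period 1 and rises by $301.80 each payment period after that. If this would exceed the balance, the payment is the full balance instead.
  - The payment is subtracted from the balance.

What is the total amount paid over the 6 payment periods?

# | Opening | Interest | Payment | End bal
1 | $6,028.27 | $192.90 | $645.51 | $5,575.66
2 | $5,575.66 | $192.90 | $947.31 | $4,821.25
3 | $4,821.25 | $192.90 | $1,249.11 | $3,765.04
4 | $3,765.04 | $192.90 | $1,550.91 | $2,407.03
5 | $2,407.03 | $192.90 | $1,852.71 | $747.22
6 | $747.22 | $192.90 | $940.12 | $0.00
Total paid: $7,185.67

$7,185.67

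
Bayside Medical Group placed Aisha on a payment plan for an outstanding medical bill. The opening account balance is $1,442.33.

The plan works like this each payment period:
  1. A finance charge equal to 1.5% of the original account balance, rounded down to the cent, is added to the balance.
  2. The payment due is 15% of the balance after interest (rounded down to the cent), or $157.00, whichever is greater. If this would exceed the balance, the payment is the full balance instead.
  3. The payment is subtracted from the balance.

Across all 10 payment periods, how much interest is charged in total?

$216.30

Payment period 1: opening $1,442.33; interest $21.63 → $1,463.96; payment $219.59; balance $1,244.37
Payment period 2: opening $1,244.37; interest $21.63 → $1,266.00; payment $189.90; balance $1,076.10
Payment period 3: opening $1,076.10; interest $21.63 → $1,097.73; payment $164.65; balance $933.08
Payment period 4: opening $933.08; interest $21.63 → $954.71; payment $157.00; balance $797.71
Payment period 5: opening $797.71; interest $21.63 → $819.34; payment $157.00; balance $662.34
Payment period 6: opening $662.34; interest $21.63 → $683.97; payment $157.00; balance $526.97
Payment period 7: opening $526.97; interest $21.63 → $548.60; payment $157.00; balance $391.60
Payment period 8: opening $391.60; interest $21.63 → $413.23; payment $157.00; balance $256.23
Payment period 9: opening $256.23; interest $21.63 → $277.86; payment $157.00; balance $120.86
Payment period 10: opening $120.86; interest $21.63 → $142.49; payment $142.49; balance $0.00
Total interest: $21.63 + $21.63 + $21.63 + $21.63 + $21.63 + $21.63 + $21.63 + $21.63 + $21.63 + $21.63 = $216.30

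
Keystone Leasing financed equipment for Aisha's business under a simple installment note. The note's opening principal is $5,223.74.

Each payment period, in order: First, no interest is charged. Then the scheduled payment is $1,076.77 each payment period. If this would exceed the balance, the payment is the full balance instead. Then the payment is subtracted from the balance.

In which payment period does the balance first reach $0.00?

5

Payment period 1: $5,223.74 − $1,076.77 → $4,146.97
Payment period 2: $4,146.97 − $1,076.77 → $3,070.20
Payment period 3: $3,070.20 − $1,076.77 → $1,993.43
Payment period 4: $1,993.43 − $1,076.77 → $916.66
Payment period 5: $916.66 − $916.66 → $0.00
Balance reaches $0.00 in payment period 5.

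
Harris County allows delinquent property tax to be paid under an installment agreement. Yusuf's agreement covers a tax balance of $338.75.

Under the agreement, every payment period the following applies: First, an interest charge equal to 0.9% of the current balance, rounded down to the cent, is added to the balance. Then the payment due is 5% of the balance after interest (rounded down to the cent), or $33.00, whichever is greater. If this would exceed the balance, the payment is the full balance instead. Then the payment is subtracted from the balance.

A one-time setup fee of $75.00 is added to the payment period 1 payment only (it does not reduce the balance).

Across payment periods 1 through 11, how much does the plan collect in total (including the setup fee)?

Payment period 1: opening $338.75; interest $3.04 → $341.79; payment $33.00 (+ $75.00 fee); balance $308.79
Payment period 2: opening $308.79; interest $2.77 → $311.56; payment $33.00; balance $278.56
Payment period 3: opening $278.56; interest $2.50 → $281.06; payment $33.00; balance $248.06
Payment period 4: opening $248.06; interest $2.23 → $250.29; payment $33.00; balance $217.29
Payment period 5: opening $217.29; interest $1.95 → $219.24; payment $33.00; balance $186.24
Payment period 6: opening $186.24; interest $1.67 → $187.91; payment $33.00; balance $154.91
Payment period 7: opening $154.91; interest $1.39 → $156.30; payment $33.00; balance $123.30
Payment period 8: opening $123.30; interest $1.10 → $124.40; payment $33.00; balance $91.40
Payment period 9: opening $91.40; interest $0.82 → $92.22; payment $33.00; balance $59.22
Payment period 10: opening $59.22; interest $0.53 → $59.75; payment $33.00; balance $26.75
Payment period 11: opening $26.75; interest $0.24 → $26.99; payment $26.99; balance $0.00
Total paid: $431.99

$431.99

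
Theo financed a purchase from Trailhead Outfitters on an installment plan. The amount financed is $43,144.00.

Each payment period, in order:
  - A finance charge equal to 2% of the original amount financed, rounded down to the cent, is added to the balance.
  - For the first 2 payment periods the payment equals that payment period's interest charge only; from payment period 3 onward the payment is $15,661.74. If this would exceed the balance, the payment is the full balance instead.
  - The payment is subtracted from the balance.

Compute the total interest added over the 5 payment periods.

Payment period 1: $43,144.00 +$862.88 interest = $44,006.88; pay $862.88 → $43,144.00
Payment period 2: $43,144.00 +$862.88 interest = $44,006.88; pay $862.88 → $43,144.00
Payment period 3: $43,144.00 +$862.88 interest = $44,006.88; pay $15,661.74 → $28,345.14
Payment period 4: $28,345.14 +$862.88 interest = $29,208.02; pay $15,661.74 → $13,546.28
Payment period 5: $13,546.28 +$862.88 interest = $14,409.16; pay $14,409.16 → $0.00
Total interest: $862.88 + $862.88 + $862.88 + $862.88 + $862.88 = $4,314.40

$4,314.40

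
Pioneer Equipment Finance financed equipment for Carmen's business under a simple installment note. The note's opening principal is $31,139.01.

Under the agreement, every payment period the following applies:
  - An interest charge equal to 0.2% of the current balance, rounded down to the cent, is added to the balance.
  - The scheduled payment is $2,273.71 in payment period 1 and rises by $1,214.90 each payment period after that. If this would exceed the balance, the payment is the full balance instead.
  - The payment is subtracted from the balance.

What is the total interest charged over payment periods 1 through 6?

Payment period 1: opening $31,139.01; interest $62.27 → $31,201.28; payment $2,273.71; balance $28,927.57
Payment period 2: opening $28,927.57; interest $57.85 → $28,985.42; payment $3,488.61; balance $25,496.81
Payment period 3: opening $25,496.81; interest $50.99 → $25,547.80; payment $4,703.51; balance $20,844.29
Payment period 4: opening $20,844.29; interest $41.68 → $20,885.97; payment $5,918.41; balance $14,967.56
Payment period 5: opening $14,967.56; interest $29.93 → $14,997.49; payment $7,133.31; balance $7,864.18
Payment period 6: opening $7,864.18; interest $15.72 → $7,879.90; payment $7,879.90; balance $0.00
Total interest: $62.27 + $57.85 + $50.99 + $41.68 + $29.93 + $15.72 = $258.44

$258.44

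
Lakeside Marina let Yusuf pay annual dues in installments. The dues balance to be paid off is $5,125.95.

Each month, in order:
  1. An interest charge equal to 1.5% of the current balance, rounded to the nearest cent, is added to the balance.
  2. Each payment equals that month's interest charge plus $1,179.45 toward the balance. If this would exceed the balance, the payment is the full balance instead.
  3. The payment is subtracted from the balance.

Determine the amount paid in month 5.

Month 1: opening $5,125.95; interest $76.89 → $5,202.84; payment $1,256.34; balance $3,946.50
Month 2: opening $3,946.50; interest $59.20 → $4,005.70; payment $1,238.65; balance $2,767.05
Month 3: opening $2,767.05; interest $41.51 → $2,808.56; payment $1,220.96; balance $1,587.60
Month 4: opening $1,587.60; interest $23.81 → $1,611.41; payment $1,203.26; balance $408.15
Month 5: opening $408.15; interest $6.12 → $414.27; payment $414.27; balance $0.00

$414.27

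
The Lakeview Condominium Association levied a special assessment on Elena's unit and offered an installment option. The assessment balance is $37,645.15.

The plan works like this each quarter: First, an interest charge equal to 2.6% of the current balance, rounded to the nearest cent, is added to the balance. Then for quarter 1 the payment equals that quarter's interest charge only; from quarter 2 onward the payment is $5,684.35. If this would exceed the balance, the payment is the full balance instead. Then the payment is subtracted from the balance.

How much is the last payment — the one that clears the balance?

Quarter 1: $37,645.15 +$978.77 interest = $38,623.92; pay $978.77 → $37,645.15
Quarter 2: $37,645.15 +$978.77 interest = $38,623.92; pay $5,684.35 → $32,939.57
Quarter 3: $32,939.57 +$856.43 interest = $33,796.00; pay $5,684.35 → $28,111.65
Quarter 4: $28,111.65 +$730.90 interest = $28,842.55; pay $5,684.35 → $23,158.20
Quarter 5: $23,158.20 +$602.11 interest = $23,760.31; pay $5,684.35 → $18,075.96
Quarter 6: $18,075.96 +$469.97 interest = $18,545.93; pay $5,684.35 → $12,861.58
Quarter 7: $12,861.58 +$334.40 interest = $13,195.98; pay $5,684.35 → $7,511.63
Quarter 8: $7,511.63 +$195.30 interest = $7,706.93; pay $5,684.35 → $2,022.58
Quarter 9: $2,022.58 +$52.59 interest = $2,075.17; pay $2,075.17 → $0.00

$2,075.17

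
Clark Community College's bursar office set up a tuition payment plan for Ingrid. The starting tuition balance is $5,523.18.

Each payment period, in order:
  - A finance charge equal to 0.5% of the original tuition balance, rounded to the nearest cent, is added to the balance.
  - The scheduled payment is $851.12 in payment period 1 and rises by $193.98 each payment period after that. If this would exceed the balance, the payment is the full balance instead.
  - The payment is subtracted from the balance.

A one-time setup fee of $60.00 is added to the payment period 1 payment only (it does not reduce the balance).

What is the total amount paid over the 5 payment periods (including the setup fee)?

$5,721.28

# | Opening | Interest | Payment | Fee | End bal
1 | $5,523.18 | $27.62 | $851.12 | $60.00 | $4,699.68
2 | $4,699.68 | $27.62 | $1,045.10 | — | $3,682.20
3 | $3,682.20 | $27.62 | $1,239.08 | — | $2,470.74
4 | $2,470.74 | $27.62 | $1,433.06 | — | $1,065.30
5 | $1,065.30 | $27.62 | $1,092.92 | — | $0.00
Total paid: $5,721.28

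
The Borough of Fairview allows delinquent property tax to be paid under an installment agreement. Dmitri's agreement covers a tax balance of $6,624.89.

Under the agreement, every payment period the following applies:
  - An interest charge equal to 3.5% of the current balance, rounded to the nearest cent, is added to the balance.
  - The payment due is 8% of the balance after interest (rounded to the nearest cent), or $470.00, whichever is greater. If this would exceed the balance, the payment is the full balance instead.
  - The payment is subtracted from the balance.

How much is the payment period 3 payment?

$497.35

Payment period 1: opening $6,624.89; interest $231.87 → $6,856.76; payment $548.54; balance $6,308.22
Payment period 2: opening $6,308.22; interest $220.79 → $6,529.01; payment $522.32; balance $6,006.69
Payment period 3: opening $6,006.69; interest $210.23 → $6,216.92; payment $497.35; balance $5,719.57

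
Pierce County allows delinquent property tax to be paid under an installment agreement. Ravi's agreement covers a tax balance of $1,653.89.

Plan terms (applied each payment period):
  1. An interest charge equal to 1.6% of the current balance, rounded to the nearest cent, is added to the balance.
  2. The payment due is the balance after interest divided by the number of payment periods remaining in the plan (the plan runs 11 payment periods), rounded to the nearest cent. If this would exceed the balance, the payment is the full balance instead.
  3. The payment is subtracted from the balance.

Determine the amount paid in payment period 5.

Payment period 1: $1,653.89 +$26.46 interest = $1,680.35; pay $152.76 → $1,527.59
Payment period 2: $1,527.59 +$24.44 interest = $1,552.03; pay $155.20 → $1,396.83
Payment period 3: $1,396.83 +$22.35 interest = $1,419.18; pay $157.69 → $1,261.49
Payment period 4: $1,261.49 +$20.18 interest = $1,281.67; pay $160.21 → $1,121.46
Payment period 5: $1,121.46 +$17.94 interest = $1,139.40; pay $162.77 → $976.63

$162.77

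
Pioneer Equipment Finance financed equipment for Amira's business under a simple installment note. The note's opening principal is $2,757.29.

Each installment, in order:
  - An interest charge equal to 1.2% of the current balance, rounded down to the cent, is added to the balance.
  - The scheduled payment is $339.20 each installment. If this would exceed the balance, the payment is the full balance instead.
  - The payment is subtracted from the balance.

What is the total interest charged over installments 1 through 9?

$161.72

Installment 1: $2,757.29 +$33.08 interest = $2,790.37; pay $339.20 → $2,451.17
Installment 2: $2,451.17 +$29.41 interest = $2,480.58; pay $339.20 → $2,141.38
Installment 3: $2,141.38 +$25.69 interest = $2,167.07; pay $339.20 → $1,827.87
Installment 4: $1,827.87 +$21.93 interest = $1,849.80; pay $339.20 → $1,510.60
Installment 5: $1,510.60 +$18.12 interest = $1,528.72; pay $339.20 → $1,189.52
Installment 6: $1,189.52 +$14.27 interest = $1,203.79; pay $339.20 → $864.59
Installment 7: $864.59 +$10.37 interest = $874.96; pay $339.20 → $535.76
Installment 8: $535.76 +$6.42 interest = $542.18; pay $339.20 → $202.98
Installment 9: $202.98 +$2.43 interest = $205.41; pay $205.41 → $0.00
Total interest: $33.08 + $29.41 + $25.69 + $21.93 + $18.12 + $14.27 + $10.37 + $6.42 + $2.43 = $161.72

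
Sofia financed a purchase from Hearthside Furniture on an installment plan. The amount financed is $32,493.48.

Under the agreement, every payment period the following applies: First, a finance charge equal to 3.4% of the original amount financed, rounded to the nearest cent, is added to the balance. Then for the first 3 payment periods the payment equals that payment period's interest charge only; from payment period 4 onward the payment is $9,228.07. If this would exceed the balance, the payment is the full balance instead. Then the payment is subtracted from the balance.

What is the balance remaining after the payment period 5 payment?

# | Opening | Interest | Payment | End bal
1 | $32,493.48 | $1,104.78 | $1,104.78 | $32,493.48
2 | $32,493.48 | $1,104.78 | $1,104.78 | $32,493.48
3 | $32,493.48 | $1,104.78 | $1,104.78 | $32,493.48
4 | $32,493.48 | $1,104.78 | $9,228.07 | $24,370.19
5 | $24,370.19 | $1,104.78 | $9,228.07 | $16,246.90

$16,246.90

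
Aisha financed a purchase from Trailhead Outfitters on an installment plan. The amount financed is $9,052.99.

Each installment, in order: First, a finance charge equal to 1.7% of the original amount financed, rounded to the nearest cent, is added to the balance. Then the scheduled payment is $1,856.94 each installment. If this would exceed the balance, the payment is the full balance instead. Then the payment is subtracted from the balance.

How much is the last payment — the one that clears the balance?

$691.69

Installment 1: $9,052.99 +$153.90 interest = $9,206.89; pay $1,856.94 → $7,349.95
Installment 2: $7,349.95 +$153.90 interest = $7,503.85; pay $1,856.94 → $5,646.91
Installment 3: $5,646.91 +$153.90 interest = $5,800.81; pay $1,856.94 → $3,943.87
Installment 4: $3,943.87 +$153.90 interest = $4,097.77; pay $1,856.94 → $2,240.83
Installment 5: $2,240.83 +$153.90 interest = $2,394.73; pay $1,856.94 → $537.79
Installment 6: $537.79 +$153.90 interest = $691.69; pay $691.69 → $0.00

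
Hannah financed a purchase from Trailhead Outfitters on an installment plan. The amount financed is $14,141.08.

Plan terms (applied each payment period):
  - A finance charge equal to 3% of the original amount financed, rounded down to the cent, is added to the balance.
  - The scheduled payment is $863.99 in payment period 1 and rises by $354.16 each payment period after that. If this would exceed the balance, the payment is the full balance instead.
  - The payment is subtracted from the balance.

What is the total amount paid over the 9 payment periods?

$17,959.15

Payment period 1: opening $14,141.08; interest $424.23 → $14,565.31; payment $863.99; balance $13,701.32
Payment period 2: opening $13,701.32; interest $424.23 → $14,125.55; payment $1,218.15; balance $12,907.40
Payment period 3: opening $12,907.40; interest $424.23 → $13,331.63; payment $1,572.31; balance $11,759.32
Payment period 4: opening $11,759.32; interest $424.23 → $12,183.55; payment $1,926.47; balance $10,257.08
Payment period 5: opening $10,257.08; interest $424.23 → $10,681.31; payment $2,280.63; balance $8,400.68
Payment period 6: opening $8,400.68; interest $424.23 → $8,824.91; payment $2,634.79; balance $6,190.12
Payment period 7: opening $6,190.12; interest $424.23 → $6,614.35; payment $2,988.95; balance $3,625.40
Payment period 8: opening $3,625.40; interest $424.23 → $4,049.63; payment $3,343.11; balance $706.52
Payment period 9: opening $706.52; interest $424.23 → $1,130.75; payment $1,130.75; balance $0.00
Total paid: $17,959.15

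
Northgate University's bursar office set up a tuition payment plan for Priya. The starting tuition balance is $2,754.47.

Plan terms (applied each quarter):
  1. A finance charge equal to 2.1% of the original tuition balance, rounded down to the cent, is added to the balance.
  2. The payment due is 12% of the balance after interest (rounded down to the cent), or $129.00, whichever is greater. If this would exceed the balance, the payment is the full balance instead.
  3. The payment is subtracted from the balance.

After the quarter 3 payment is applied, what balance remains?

Quarter 1: $2,754.47 +$57.84 interest = $2,812.31; pay $337.47 → $2,474.84
Quarter 2: $2,474.84 +$57.84 interest = $2,532.68; pay $303.92 → $2,228.76
Quarter 3: $2,228.76 +$57.84 interest = $2,286.60; pay $274.39 → $2,012.21

$2,012.21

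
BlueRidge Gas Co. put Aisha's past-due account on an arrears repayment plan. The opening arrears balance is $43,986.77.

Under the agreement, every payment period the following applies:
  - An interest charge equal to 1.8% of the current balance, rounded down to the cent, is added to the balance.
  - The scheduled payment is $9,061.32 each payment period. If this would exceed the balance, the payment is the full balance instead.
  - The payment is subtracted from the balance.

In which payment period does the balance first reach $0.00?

# | Opening | Interest | Payment | End bal
1 | $43,986.77 | $791.76 | $9,061.32 | $35,717.21
2 | $35,717.21 | $642.90 | $9,061.32 | $27,298.79
3 | $27,298.79 | $491.37 | $9,061.32 | $18,728.84
4 | $18,728.84 | $337.11 | $9,061.32 | $10,004.63
5 | $10,004.63 | $180.08 | $9,061.32 | $1,123.39
6 | $1,123.39 | $20.22 | $1,143.61 | $0.00
Balance reaches $0.00 in payment period 6.

6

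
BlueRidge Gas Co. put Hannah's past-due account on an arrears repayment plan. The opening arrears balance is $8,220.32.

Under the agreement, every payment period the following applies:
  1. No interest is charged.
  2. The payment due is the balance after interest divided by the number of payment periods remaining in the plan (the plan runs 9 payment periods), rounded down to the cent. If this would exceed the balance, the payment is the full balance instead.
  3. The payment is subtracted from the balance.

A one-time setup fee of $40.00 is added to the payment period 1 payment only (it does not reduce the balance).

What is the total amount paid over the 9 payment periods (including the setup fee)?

Payment period 1: opening $8,220.32; payment $913.36 (+ $40.00 fee); balance $7,306.96
Payment period 2: opening $7,306.96; payment $913.37; balance $6,393.59
Payment period 3: opening $6,393.59; payment $913.37; balance $5,480.22
Payment period 4: opening $5,480.22; payment $913.37; balance $4,566.85
Payment period 5: opening $4,566.85; payment $913.37; balance $3,653.48
Payment period 6: opening $3,653.48; payment $913.37; balance $2,740.11
Payment period 7: opening $2,740.11; payment $913.37; balance $1,826.74
Payment period 8: opening $1,826.74; payment $913.37; balance $913.37
Payment period 9: opening $913.37; payment $913.37; balance $0.00
Total paid: $8,260.32

$8,260.32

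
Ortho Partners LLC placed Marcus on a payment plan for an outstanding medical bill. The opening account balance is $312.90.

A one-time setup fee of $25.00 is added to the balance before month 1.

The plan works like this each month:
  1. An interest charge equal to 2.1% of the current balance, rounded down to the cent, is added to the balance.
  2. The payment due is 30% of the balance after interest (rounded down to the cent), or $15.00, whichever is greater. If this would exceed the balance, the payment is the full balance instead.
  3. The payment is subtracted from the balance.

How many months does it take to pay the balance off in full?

Month 1: $337.90 +$7.09 interest = $344.99; pay $103.49 → $241.50
Month 2: $241.50 +$5.07 interest = $246.57; pay $73.97 → $172.60
Month 3: $172.60 +$3.62 interest = $176.22; pay $52.86 → $123.36
Month 4: $123.36 +$2.59 interest = $125.95; pay $37.78 → $88.17
Month 5: $88.17 +$1.85 interest = $90.02; pay $27.00 → $63.02
Month 6: $63.02 +$1.32 interest = $64.34; pay $19.30 → $45.04
Month 7: $45.04 +$0.94 interest = $45.98; pay $15.00 → $30.98
Month 8: $30.98 +$0.65 interest = $31.63; pay $15.00 → $16.63
Month 9: $16.63 +$0.34 interest = $16.97; pay $15.00 → $1.97
Month 10: $1.97 +$0.04 interest = $2.01; pay $2.01 → $0.00
Balance reaches $0.00 in month 10.

10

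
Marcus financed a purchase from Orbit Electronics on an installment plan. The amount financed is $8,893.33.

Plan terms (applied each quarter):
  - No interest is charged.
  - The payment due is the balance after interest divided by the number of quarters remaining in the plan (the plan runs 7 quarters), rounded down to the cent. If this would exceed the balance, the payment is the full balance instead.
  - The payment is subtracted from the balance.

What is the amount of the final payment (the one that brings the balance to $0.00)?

$1,270.48

# | Opening | Payment | End bal
1 | $8,893.33 | $1,270.47 | $7,622.86
2 | $7,622.86 | $1,270.47 | $6,352.39
3 | $6,352.39 | $1,270.47 | $5,081.92
4 | $5,081.92 | $1,270.48 | $3,811.44
5 | $3,811.44 | $1,270.48 | $2,540.96
6 | $2,540.96 | $1,270.48 | $1,270.48
7 | $1,270.48 | $1,270.48 | $0.00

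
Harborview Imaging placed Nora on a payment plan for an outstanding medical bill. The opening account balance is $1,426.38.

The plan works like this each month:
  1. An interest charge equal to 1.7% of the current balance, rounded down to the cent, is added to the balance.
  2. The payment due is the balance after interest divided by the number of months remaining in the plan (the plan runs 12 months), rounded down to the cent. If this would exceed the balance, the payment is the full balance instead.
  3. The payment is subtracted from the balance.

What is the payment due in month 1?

$120.88

# | Opening | Interest | Payment | End bal
1 | $1,426.38 | $24.24 | $120.88 | $1,329.74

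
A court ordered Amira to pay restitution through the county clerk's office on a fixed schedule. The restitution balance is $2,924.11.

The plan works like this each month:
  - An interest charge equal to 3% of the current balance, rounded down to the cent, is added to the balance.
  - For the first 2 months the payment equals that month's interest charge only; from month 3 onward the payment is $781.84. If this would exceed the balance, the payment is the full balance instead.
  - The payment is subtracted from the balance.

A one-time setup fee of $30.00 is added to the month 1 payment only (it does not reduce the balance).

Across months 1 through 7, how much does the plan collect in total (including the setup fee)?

# | Opening | Interest | Payment | Fee | End bal
1 | $2,924.11 | $87.72 | $87.72 | $30.00 | $2,924.11
2 | $2,924.11 | $87.72 | $87.72 | — | $2,924.11
3 | $2,924.11 | $87.72 | $781.84 | — | $2,229.99
4 | $2,229.99 | $66.89 | $781.84 | — | $1,515.04
5 | $1,515.04 | $45.45 | $781.84 | — | $778.65
6 | $778.65 | $23.35 | $781.84 | — | $20.16
7 | $20.16 | $0.60 | $20.76 | — | $0.00
Total paid: $3,353.56

$3,353.56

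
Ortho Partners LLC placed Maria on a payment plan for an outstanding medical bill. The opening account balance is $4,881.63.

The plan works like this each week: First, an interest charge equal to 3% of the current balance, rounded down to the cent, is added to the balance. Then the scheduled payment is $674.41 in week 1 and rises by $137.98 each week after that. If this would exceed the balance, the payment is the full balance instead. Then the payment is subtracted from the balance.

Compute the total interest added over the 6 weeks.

# | Opening | Interest | Payment | End bal
1 | $4,881.63 | $146.44 | $674.41 | $4,353.66
2 | $4,353.66 | $130.60 | $812.39 | $3,671.87
3 | $3,671.87 | $110.15 | $950.37 | $2,831.65
4 | $2,831.65 | $84.94 | $1,088.35 | $1,828.24
5 | $1,828.24 | $54.84 | $1,226.33 | $656.75
6 | $656.75 | $19.70 | $676.45 | $0.00
Total interest: $146.44 + $130.60 + $110.15 + $84.94 + $54.84 + $19.70 = $546.67

$546.67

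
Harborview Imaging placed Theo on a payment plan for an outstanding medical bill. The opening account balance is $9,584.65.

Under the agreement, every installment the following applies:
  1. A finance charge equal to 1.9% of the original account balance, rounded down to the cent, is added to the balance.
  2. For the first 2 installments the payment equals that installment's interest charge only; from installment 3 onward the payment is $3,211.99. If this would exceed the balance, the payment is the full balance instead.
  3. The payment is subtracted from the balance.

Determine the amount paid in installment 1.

Installment 1: opening $9,584.65; interest $182.10 → $9,766.75; payment $182.10; balance $9,584.65

$182.10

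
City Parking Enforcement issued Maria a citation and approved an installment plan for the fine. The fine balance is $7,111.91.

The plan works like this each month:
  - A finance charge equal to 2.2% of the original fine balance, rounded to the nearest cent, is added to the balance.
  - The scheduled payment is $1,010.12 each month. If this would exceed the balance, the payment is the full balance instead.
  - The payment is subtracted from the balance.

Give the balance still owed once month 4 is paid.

Month 1: opening $7,111.91; interest $156.46 → $7,268.37; payment $1,010.12; balance $6,258.25
Month 2: opening $6,258.25; interest $156.46 → $6,414.71; payment $1,010.12; balance $5,404.59
Month 3: opening $5,404.59; interest $156.46 → $5,561.05; payment $1,010.12; balance $4,550.93
Month 4: opening $4,550.93; interest $156.46 → $4,707.39; payment $1,010.12; balance $3,697.27

$3,697.27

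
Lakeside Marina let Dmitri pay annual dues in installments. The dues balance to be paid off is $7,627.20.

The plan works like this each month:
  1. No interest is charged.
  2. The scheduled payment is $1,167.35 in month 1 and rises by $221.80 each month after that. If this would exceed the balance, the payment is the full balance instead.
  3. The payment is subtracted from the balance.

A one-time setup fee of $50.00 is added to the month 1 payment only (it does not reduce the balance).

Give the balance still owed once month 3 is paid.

$3,459.75

# | Opening | Payment | Fee | End bal
1 | $7,627.20 | $1,167.35 | $50.00 | $6,459.85
2 | $6,459.85 | $1,389.15 | — | $5,070.70
3 | $5,070.70 | $1,610.95 | — | $3,459.75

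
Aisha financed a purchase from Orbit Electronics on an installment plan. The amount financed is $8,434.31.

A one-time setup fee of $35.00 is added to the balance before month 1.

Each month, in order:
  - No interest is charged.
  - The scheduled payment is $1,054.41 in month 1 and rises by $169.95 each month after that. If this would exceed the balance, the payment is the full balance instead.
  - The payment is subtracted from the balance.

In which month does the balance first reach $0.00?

Month 1: $8,469.31 − $1,054.41 → $7,414.90
Month 2: $7,414.90 − $1,224.36 → $6,190.54
Month 3: $6,190.54 − $1,394.31 → $4,796.23
Month 4: $4,796.23 − $1,564.26 → $3,231.97
Month 5: $3,231.97 − $1,734.21 → $1,497.76
Month 6: $1,497.76 − $1,497.76 → $0.00
Balance reaches $0.00 in month 6.

6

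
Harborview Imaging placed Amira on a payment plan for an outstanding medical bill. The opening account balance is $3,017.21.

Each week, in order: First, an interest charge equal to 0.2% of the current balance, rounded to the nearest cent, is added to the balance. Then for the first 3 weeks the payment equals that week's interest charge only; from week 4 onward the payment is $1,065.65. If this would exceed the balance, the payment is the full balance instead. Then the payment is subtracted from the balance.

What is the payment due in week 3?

Week 1: $3,017.21 +$6.03 interest = $3,023.24; pay $6.03 → $3,017.21
Week 2: $3,017.21 +$6.03 interest = $3,023.24; pay $6.03 → $3,017.21
Week 3: $3,017.21 +$6.03 interest = $3,023.24; pay $6.03 → $3,017.21

$6.03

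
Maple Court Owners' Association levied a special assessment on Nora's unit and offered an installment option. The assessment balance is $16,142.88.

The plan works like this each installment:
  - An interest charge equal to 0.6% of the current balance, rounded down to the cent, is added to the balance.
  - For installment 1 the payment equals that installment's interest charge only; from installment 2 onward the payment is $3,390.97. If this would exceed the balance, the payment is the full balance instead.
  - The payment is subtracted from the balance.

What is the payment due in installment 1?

Installment 1: $16,142.88 +$96.85 interest = $16,239.73; pay $96.85 → $16,142.88

$96.85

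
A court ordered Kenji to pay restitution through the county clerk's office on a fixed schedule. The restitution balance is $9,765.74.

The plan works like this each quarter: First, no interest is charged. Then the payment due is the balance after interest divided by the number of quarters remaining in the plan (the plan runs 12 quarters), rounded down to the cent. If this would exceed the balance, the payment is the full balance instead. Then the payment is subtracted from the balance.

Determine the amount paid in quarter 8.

$813.81

Quarter 1: $9,765.74 − $813.81 → $8,951.93
Quarter 2: $8,951.93 − $813.81 → $8,138.12
Quarter 3: $8,138.12 − $813.81 → $7,324.31
Quarter 4: $7,324.31 − $813.81 → $6,510.50
Quarter 5: $6,510.50 − $813.81 → $5,696.69
Quarter 6: $5,696.69 − $813.81 → $4,882.88
Quarter 7: $4,882.88 − $813.81 → $4,069.07
Quarter 8: $4,069.07 − $813.81 → $3,255.26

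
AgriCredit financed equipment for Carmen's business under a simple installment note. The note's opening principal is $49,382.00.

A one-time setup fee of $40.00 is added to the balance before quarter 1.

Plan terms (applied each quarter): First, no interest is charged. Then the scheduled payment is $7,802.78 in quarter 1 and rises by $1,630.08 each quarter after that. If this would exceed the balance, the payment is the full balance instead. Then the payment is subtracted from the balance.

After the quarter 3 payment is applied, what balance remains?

Quarter 1: $49,422.00 − $7,802.78 → $41,619.22
Quarter 2: $41,619.22 − $9,432.86 → $32,186.36
Quarter 3: $32,186.36 − $11,062.94 → $21,123.42

$21,123.42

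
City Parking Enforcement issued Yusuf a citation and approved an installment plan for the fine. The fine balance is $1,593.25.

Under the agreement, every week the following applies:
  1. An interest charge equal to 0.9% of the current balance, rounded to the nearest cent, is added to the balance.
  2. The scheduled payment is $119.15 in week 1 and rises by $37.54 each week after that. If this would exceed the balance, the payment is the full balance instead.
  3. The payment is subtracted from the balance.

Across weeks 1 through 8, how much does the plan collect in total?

$1,661.95

Week 1: opening $1,593.25; interest $14.34 → $1,607.59; payment $119.15; balance $1,488.44
Week 2: opening $1,488.44; interest $13.40 → $1,501.84; payment $156.69; balance $1,345.15
Week 3: opening $1,345.15; interest $12.11 → $1,357.26; payment $194.23; balance $1,163.03
Week 4: opening $1,163.03; interest $10.47 → $1,173.50; payment $231.77; balance $941.73
Week 5: opening $941.73; interest $8.48 → $950.21; payment $269.31; balance $680.90
Week 6: opening $680.90; interest $6.13 → $687.03; payment $306.85; balance $380.18
Week 7: opening $380.18; interest $3.42 → $383.60; payment $344.39; balance $39.21
Week 8: opening $39.21; interest $0.35 → $39.56; payment $39.56; balance $0.00
Total paid: $1,661.95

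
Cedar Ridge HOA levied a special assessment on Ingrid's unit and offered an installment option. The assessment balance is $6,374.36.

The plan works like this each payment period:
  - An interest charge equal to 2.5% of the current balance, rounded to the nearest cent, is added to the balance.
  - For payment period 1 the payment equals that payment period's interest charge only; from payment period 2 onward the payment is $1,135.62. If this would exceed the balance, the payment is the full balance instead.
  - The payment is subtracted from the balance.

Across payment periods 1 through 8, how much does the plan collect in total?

$7,114.80

Payment period 1: $6,374.36 +$159.36 interest = $6,533.72; pay $159.36 → $6,374.36
Payment period 2: $6,374.36 +$159.36 interest = $6,533.72; pay $1,135.62 → $5,398.10
Payment period 3: $5,398.10 +$134.95 interest = $5,533.05; pay $1,135.62 → $4,397.43
Payment period 4: $4,397.43 +$109.94 interest = $4,507.37; pay $1,135.62 → $3,371.75
Payment period 5: $3,371.75 +$84.29 interest = $3,456.04; pay $1,135.62 → $2,320.42
Payment period 6: $2,320.42 +$58.01 interest = $2,378.43; pay $1,135.62 → $1,242.81
Payment period 7: $1,242.81 +$31.07 interest = $1,273.88; pay $1,135.62 → $138.26
Payment period 8: $138.26 +$3.46 interest = $141.72; pay $141.72 → $0.00
Total paid: $7,114.80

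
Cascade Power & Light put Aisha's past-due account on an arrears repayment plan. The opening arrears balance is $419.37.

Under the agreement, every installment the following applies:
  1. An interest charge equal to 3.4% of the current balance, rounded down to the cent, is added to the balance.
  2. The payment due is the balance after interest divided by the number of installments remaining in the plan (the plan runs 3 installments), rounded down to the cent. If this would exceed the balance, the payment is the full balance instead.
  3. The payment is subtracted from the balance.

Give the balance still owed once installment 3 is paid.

$0.00

Installment 1: $419.37 +$14.25 interest = $433.62; pay $144.54 → $289.08
Installment 2: $289.08 +$9.82 interest = $298.90; pay $149.45 → $149.45
Installment 3: $149.45 +$5.08 interest = $154.53; pay $154.53 → $0.00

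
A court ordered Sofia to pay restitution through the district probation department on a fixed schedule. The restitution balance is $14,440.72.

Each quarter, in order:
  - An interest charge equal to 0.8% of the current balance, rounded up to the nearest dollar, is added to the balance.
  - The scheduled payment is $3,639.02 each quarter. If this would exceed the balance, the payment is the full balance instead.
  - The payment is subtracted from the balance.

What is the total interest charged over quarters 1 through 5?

Quarter 1: $14,440.72 +$116.00 interest = $14,556.72; pay $3,639.02 → $10,917.70
Quarter 2: $10,917.70 +$88.00 interest = $11,005.70; pay $3,639.02 → $7,366.68
Quarter 3: $7,366.68 +$59.00 interest = $7,425.68; pay $3,639.02 → $3,786.66
Quarter 4: $3,786.66 +$31.00 interest = $3,817.66; pay $3,639.02 → $178.64
Quarter 5: $178.64 +$2.00 interest = $180.64; pay $180.64 → $0.00
Total interest: $116.00 + $88.00 + $59.00 + $31.00 + $2.00 = $296.00

$296.00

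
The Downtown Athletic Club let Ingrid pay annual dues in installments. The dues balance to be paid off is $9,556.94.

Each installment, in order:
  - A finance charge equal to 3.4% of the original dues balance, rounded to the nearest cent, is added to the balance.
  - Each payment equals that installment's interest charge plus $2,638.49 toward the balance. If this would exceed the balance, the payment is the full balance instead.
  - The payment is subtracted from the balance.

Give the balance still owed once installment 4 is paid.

$0.00

# | Opening | Interest | Payment | End bal
1 | $9,556.94 | $324.94 | $2,963.43 | $6,918.45
2 | $6,918.45 | $324.94 | $2,963.43 | $4,279.96
3 | $4,279.96 | $324.94 | $2,963.43 | $1,641.47
4 | $1,641.47 | $324.94 | $1,966.41 | $0.00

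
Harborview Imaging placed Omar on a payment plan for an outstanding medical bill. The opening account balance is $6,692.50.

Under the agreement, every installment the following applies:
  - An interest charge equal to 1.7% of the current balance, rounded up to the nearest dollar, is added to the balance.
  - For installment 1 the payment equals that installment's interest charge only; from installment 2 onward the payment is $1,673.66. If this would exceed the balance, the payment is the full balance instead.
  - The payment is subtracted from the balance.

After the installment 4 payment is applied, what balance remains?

Installment 1: $6,692.50 +$114.00 interest = $6,806.50; pay $114.00 → $6,692.50
Installment 2: $6,692.50 +$114.00 interest = $6,806.50; pay $1,673.66 → $5,132.84
Installment 3: $5,132.84 +$88.00 interest = $5,220.84; pay $1,673.66 → $3,547.18
Installment 4: $3,547.18 +$61.00 interest = $3,608.18; pay $1,673.66 → $1,934.52

$1,934.52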